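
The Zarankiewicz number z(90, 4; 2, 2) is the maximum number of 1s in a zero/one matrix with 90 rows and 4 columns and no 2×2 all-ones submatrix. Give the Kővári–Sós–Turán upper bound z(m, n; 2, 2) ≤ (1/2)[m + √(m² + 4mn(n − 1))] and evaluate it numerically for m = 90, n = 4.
z(90, 4; 2, 2) ≤ (1/2)[90 + √(90² + 4·90·4·3)] = (1/2)[90 + √12420] = 100.7225

Kővári–Sós–Turán: let r_1, ..., r_90 be the row sums and z = Σ r_i the total number of 1s. Each pair of columns can share at most one row with both entries 1 (else a 2×2 all-ones block appears), so Σ_i C(r_i, 2) ≤ C(4, 2) = 6. By convexity Σ_i C(r_i, 2) ≥ 90·C(z/90, 2) = z(z − 90)/(2·90), giving z² − 90z − 90·4·3 ≤ 0 and hence z ≤ (1/2)[90 + √(8100 + 4·1080)] = (1/2)[90 + √12420] ≈ (1/2)(90 + 111.4451) = 100.7225.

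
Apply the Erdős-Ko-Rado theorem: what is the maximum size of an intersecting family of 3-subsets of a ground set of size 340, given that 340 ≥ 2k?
max |F| = C(339, 2) = 57291

The Erdős-Ko-Rado theorem states: for n ≥ 2k, an intersecting family of k-subsets of an n-element set has size at most C(n − 1, k − 1), with equality for 'star' families {A ⊆ [n] : |A| = k, i ∈ A} (fix an element i). For n = 340, k = 3: C(339, 2) = 57291.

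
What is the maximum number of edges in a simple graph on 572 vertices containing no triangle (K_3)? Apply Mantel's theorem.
ex(572, K_3) = ⌊572^2/4⌋ = 81796

Mantel (1907): a triangle-free graph on n vertices has at most ⌊n^2/4⌋ edges, with equality for the complete bipartite graph K_{⌊n/2⌋, ⌈n/2⌉}. For n = 572: ⌊572^2/4⌋ = ⌊327184/4⌋ = 81796. The extremal graph is K_{286, 286}, which has 286·286 = 81796 edges.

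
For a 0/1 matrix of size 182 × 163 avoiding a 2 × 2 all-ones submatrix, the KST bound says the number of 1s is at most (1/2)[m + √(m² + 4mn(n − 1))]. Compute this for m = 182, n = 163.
z(182, 163; 2, 2) ≤ (1/2)[182 + √(182² + 4·182·163·162)] = (1/2)[182 + √19256692] = 2285.1224

Kővári–Sós–Turán: let r_1, ..., r_182 be the row sums and z = Σ r_i the total number of 1s. Each pair of columns can share at most one row with both entries 1 (else a 2×2 all-ones block appears), so Σ_i C(r_i, 2) ≤ C(163, 2) = 13203. By convexity Σ_i C(r_i, 2) ≥ 182·C(z/182, 2) = z(z − 182)/(2·182), giving z² − 182z − 182·163·162 ≤ 0 and hence z ≤ (1/2)[182 + √(33124 + 4·4805892)] = (1/2)[182 + √19256692] ≈ (1/2)(182 + 4388.2448) = 2285.1224.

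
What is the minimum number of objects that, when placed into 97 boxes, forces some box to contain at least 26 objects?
n = (26 − 1)·97 + 1 = 2426

By the generalised pigeonhole principle, to guarantee some box contains ≥ r objects we need more than (r − 1) · k objects total. Threshold: n = (r − 1) · k + 1. With r = 26 and k = 97: n = 25 · 97 + 1 = 2425 + 1 = 2426. For n = 2425 = 25 · 97, we can put exactly 25 objects in every box, avoiding 26 in any single one — so 2426 is tight.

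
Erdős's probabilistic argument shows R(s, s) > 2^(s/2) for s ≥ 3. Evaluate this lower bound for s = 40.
2^(40/2) = 1048576; so R(40, 40) > 1048576

Colour each edge of K_n uniformly at random with red/blue. The expected number of monochromatic K_40 is C(n, 40) · 2 · 2^(−C(40,2)). If C(n, 40) · 2^(1 − C(40,2)) < 1, then with positive probability no monochromatic K_40 exists, so R(40, 40) > n. The standard estimate C(n, 40) ≤ n^40/40! shows this inequality holds whenever n ≤ 2^(40/2) (since 40! · 2^(C(40,2) − 1) > 2^(40^2/2) ≥ n^40). Hence R(40, 40) > 2^(40/2) = 1048576.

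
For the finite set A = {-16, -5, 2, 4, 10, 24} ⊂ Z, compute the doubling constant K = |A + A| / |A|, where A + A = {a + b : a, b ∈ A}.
K = |A + A| / |A| = 20/6 = 10/3

Enumerate A + A = {a + b : a, b ∈ A}. With |A| = 6, there are |A|^2 = 36 ordered sum pairs; collecting distinct values, A + A = {-32, -21, -14, -12, -10, -6, -3, -1, 4, 5, 6, 8, 12, 14, 19, 20, 26, 28, 34, 48}, so |A + A| = 20. Thus K = 20/6 = 10/3. For comparison, the minimum possible |A + A| over all 6-element sets is 2·6 − 1 = 11 (so min K = 11/6), attained only by arithmetic progressions.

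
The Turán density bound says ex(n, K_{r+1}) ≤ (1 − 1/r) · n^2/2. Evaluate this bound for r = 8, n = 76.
Turán density bound = (7/8) · 76^2/2 = 2527

Turán's theorem: ex(n, K_{r+1}) is achieved by the complete r-partite Turán graph T(n, r) with parts as balanced as possible, and is at most (1 − 1/r) · n^2/2. For r = 8, n = 76: the density bound is (7/8) · 5776/2 = 2527. The integer-valued extremum is e(T(76, 8)) = 2526, which is strictly less than the density bound 2527 since 8 ∤ 76 (the parts of T(76, 8) cannot all be equal).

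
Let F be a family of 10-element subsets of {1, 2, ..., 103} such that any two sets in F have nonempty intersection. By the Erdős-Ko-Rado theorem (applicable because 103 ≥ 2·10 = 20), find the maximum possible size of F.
max |F| = C(102, 9) = 2290415157800

The Erdős-Ko-Rado theorem states: for n ≥ 2k, an intersecting family of k-subsets of an n-element set has size at most C(n − 1, k − 1), with equality for 'star' families {A ⊆ [n] : |A| = k, i ∈ A} (fix an element i). For n = 103, k = 10: C(102, 9) = 2290415157800.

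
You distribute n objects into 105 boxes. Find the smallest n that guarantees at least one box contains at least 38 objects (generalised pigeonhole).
n = (38 − 1)·105 + 1 = 3886

By the generalised pigeonhole principle, to guarantee some box contains ≥ r objects we need more than (r − 1) · k objects total. Threshold: n = (r − 1) · k + 1. With r = 38 and k = 105: n = 37 · 105 + 1 = 3885 + 1 = 3886. For n = 3885 = 37 · 105, we can put exactly 37 objects in every box, avoiding 38 in any single one — so 3886 is tight.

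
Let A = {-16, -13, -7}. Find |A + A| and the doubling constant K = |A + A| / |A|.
K = |A + A| / |A| = 6/3 = 2

Enumerate A + A = {a + b : a, b ∈ A}. With |A| = 3, there are |A|^2 = 9 ordered sum pairs; collecting distinct values, A + A = {-32, -29, -26, -23, -20, -14}, so |A + A| = 6. Thus K = 6/3 = 2. For comparison, the minimum possible |A + A| over all 3-element sets is 2·3 − 1 = 5 (so min K = 5/3), attained only by arithmetic progressions.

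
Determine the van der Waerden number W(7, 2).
W(7, 2) = 7 + 1 = 8

A 2-term AP is any pair of integers, so a monochromatic 2-AP exists iff some colour is used at least twice. With 7 colours, the colouring i ↦ i on {1, ..., 7} uses each colour once, avoiding any monochromatic pair, so W(7, 2) > 7. For {1, ..., 8}, pigeonhole forces two integers of the same colour, which form a monochromatic 2-AP. Hence W(7, 2) = 8.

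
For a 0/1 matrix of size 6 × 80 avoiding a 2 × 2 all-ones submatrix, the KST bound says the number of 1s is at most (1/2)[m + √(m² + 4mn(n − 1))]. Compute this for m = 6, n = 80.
z(6, 80; 2, 2) ≤ (1/2)[6 + √(6² + 4·6·80·79)] = (1/2)[6 + √151716] = 197.7537

Kővári–Sós–Turán: let r_1, ..., r_6 be the row sums and z = Σ r_i the total number of 1s. Each pair of columns can share at most one row with both entries 1 (else a 2×2 all-ones block appears), so Σ_i C(r_i, 2) ≤ C(80, 2) = 3160. By convexity Σ_i C(r_i, 2) ≥ 6·C(z/6, 2) = z(z − 6)/(2·6), giving z² − 6z − 6·80·79 ≤ 0 and hence z ≤ (1/2)[6 + √(36 + 4·37920)] = (1/2)[6 + √151716] ≈ (1/2)(6 + 389.5074) = 197.7537.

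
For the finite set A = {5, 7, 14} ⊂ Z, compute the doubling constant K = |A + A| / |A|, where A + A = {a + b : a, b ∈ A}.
K = |A + A| / |A| = 6/3 = 2

Enumerate A + A = {a + b : a, b ∈ A}. With |A| = 3, there are |A|^2 = 9 ordered sum pairs; collecting distinct values, A + A = {10, 12, 14, 19, 21, 28}, so |A + A| = 6. Thus K = 6/3 = 2. For comparison, the minimum possible |A + A| over all 3-element sets is 2·3 − 1 = 5 (so min K = 5/3), attained only by arithmetic progressions.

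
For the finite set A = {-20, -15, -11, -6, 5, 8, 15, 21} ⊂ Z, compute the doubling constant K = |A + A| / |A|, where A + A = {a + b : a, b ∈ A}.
K = |A + A| / |A| = 33/8

Enumerate A + A = {a + b : a, b ∈ A}. With |A| = 8, there are |A|^2 = 64 ordered sum pairs; collecting distinct values, A + A = {-40, -35, -31, -30, -26, -22, -21, -17, -15, -12, -10, -7, -6, -5, -3, -1, 0, 1, 2, 4, 6, 9, 10, 13, 15, 16, 20, 23, 26, 29, 30, 36, 42}, so |A + A| = 33. Thus K = 33/8. For comparison, the minimum possible |A + A| over all 8-element sets is 2·8 − 1 = 15 (so min K = 15/8), attained only by arithmetic progressions.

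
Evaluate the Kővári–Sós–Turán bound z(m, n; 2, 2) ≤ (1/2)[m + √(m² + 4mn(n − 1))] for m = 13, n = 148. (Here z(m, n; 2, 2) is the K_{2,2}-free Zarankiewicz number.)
z(13, 148; 2, 2) ≤ (1/2)[13 + √(13² + 4·13·148·147)] = (1/2)[13 + √1131481] = 538.3555

Kővári–Sós–Turán: let r_1, ..., r_13 be the row sums and z = Σ r_i the total number of 1s. Each pair of columns can share at most one row with both entries 1 (else a 2×2 all-ones block appears), so Σ_i C(r_i, 2) ≤ C(148, 2) = 10878. By convexity Σ_i C(r_i, 2) ≥ 13·C(z/13, 2) = z(z − 13)/(2·13), giving z² − 13z − 13·148·147 ≤ 0 and hence z ≤ (1/2)[13 + √(169 + 4·282828)] = (1/2)[13 + √1131481] ≈ (1/2)(13 + 1063.711) = 538.3555.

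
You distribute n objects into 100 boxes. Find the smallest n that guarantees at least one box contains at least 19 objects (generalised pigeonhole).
n = (19 − 1)·100 + 1 = 1801

By the generalised pigeonhole principle, to guarantee some box contains ≥ r objects we need more than (r − 1) · k objects total. Threshold: n = (r − 1) · k + 1. With r = 19 and k = 100: n = 18 · 100 + 1 = 1800 + 1 = 1801. For n = 1800 = 18 · 100, we can put exactly 18 objects in every box, avoiding 19 in any single one — so 1801 is tight.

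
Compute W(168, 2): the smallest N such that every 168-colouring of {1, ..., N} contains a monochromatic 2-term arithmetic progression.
W(168, 2) = 168 + 1 = 169

A 2-term AP is any pair of integers, so a monochromatic 2-AP exists iff some colour is used at least twice. With 168 colours, the colouring i ↦ i on {1, ..., 168} uses each colour once, avoiding any monochromatic pair, so W(168, 2) > 168. For {1, ..., 169}, pigeonhole forces two integers of the same colour, which form a monochromatic 2-AP. Hence W(168, 2) = 169.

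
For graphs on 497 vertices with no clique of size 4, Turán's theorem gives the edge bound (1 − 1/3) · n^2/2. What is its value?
Turán density bound = (2/3) · 497^2/2 = 247009/3 ≈ 82336.3333

Turán's theorem: ex(n, K_{r+1}) is achieved by the complete r-partite Turán graph T(n, r) with parts as balanced as possible, and is at most (1 − 1/r) · n^2/2. For r = 3, n = 497: the density bound is (2/3) · 247009/2 = 247009/3 ≈ 82336.3333. The integer-valued extremum is e(T(497, 3)) = 82336, which is strictly less than the density bound 247009/3 since 3 ∤ 497 (the parts of T(497, 3) cannot all be equal).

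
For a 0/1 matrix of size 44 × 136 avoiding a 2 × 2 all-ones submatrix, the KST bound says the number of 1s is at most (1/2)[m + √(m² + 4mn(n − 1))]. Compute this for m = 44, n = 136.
z(44, 136; 2, 2) ≤ (1/2)[44 + √(44² + 4·44·136·135)] = (1/2)[44 + √3233296] = 921.0684

Kővári–Sós–Turán: let r_1, ..., r_44 be the row sums and z = Σ r_i the total number of 1s. Each pair of columns can share at most one row with both entries 1 (else a 2×2 all-ones block appears), so Σ_i C(r_i, 2) ≤ C(136, 2) = 9180. By convexity Σ_i C(r_i, 2) ≥ 44·C(z/44, 2) = z(z − 44)/(2·44), giving z² − 44z − 44·136·135 ≤ 0 and hence z ≤ (1/2)[44 + √(1936 + 4·807840)] = (1/2)[44 + √3233296] ≈ (1/2)(44 + 1798.1368) = 921.0684.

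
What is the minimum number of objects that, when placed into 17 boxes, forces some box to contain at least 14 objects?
n = (14 − 1)·17 + 1 = 222

By the generalised pigeonhole principle, to guarantee some box contains ≥ r objects we need more than (r − 1) · k objects total. Threshold: n = (r − 1) · k + 1. With r = 14 and k = 17: n = 13 · 17 + 1 = 221 + 1 = 222. For n = 221 = 13 · 17, we can put exactly 13 objects in every box, avoiding 14 in any single one — so 222 is tight.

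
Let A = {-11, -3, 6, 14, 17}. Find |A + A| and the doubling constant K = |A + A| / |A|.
K = |A + A| / |A| = 14/5

Enumerate A + A = {a + b : a, b ∈ A}. With |A| = 5, there are |A|^2 = 25 ordered sum pairs; collecting distinct values, A + A = {-22, -14, -6, -5, 3, 6, 11, 12, 14, 20, 23, 28, 31, 34}, so |A + A| = 14. Thus K = 14/5. For comparison, the minimum possible |A + A| over all 5-element sets is 2·5 − 1 = 9 (so min K = 9/5), attained only by arithmetic progressions.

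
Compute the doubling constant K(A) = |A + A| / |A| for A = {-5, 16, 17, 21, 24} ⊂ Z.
K = |A + A| / |A| = 15/5 = 3

Enumerate A + A = {a + b : a, b ∈ A}. With |A| = 5, there are |A|^2 = 25 ordered sum pairs; collecting distinct values, A + A = {-10, 11, 12, 16, 19, 32, 33, 34, 37, 38, 40, 41, 42, 45, 48}, so |A + A| = 15. Thus K = 15/5 = 3. For comparison, the minimum possible |A + A| over all 5-element sets is 2·5 − 1 = 9 (so min K = 9/5), attained only by arithmetic progressions.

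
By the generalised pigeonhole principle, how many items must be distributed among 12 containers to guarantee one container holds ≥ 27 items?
n = (27 − 1)·12 + 1 = 313

By the generalised pigeonhole principle, to guarantee some box contains ≥ r objects we need more than (r − 1) · k objects total. Threshold: n = (r − 1) · k + 1. With r = 27 and k = 12: n = 26 · 12 + 1 = 312 + 1 = 313. For n = 312 = 26 · 12, we can put exactly 26 objects in every box, avoiding 27 in any single one — so 313 is tight.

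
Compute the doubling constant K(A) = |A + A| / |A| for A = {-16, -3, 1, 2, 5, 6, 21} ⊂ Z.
K = |A + A| / |A| = 25/7

Enumerate A + A = {a + b : a, b ∈ A}. With |A| = 7, there are |A|^2 = 49 ordered sum pairs; collecting distinct values, A + A = {-32, -19, -15, -14, -11, -10, -6, -2, -1, 2, 3, 4, 5, 6, 7, 8, 10, 11, 12, 18, 22, 23, 26, 27, 42}, so |A + A| = 25. Thus K = 25/7. For comparison, the minimum possible |A + A| over all 7-element sets is 2·7 − 1 = 13 (so min K = 13/7), attained only by arithmetic progressions.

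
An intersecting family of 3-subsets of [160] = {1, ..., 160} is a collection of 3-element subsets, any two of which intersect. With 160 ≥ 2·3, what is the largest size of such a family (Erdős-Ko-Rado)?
max |F| = C(159, 2) = 12561

The Erdős-Ko-Rado theorem states: for n ≥ 2k, an intersecting family of k-subsets of an n-element set has size at most C(n − 1, k − 1), with equality for 'star' families {A ⊆ [n] : |A| = k, i ∈ A} (fix an element i). For n = 160, k = 3: C(159, 2) = 12561.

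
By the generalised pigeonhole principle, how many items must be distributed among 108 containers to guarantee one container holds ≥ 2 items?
n = (2 − 1)·108 + 1 = 109

By the generalised pigeonhole principle, to guarantee some box contains ≥ r objects we need more than (r − 1) · k objects total. Threshold: n = (r − 1) · k + 1. With r = 2 and k = 108: n = 1 · 108 + 1 = 108 + 1 = 109. For n = 108 = 1 · 108, we can put exactly 1 objects in every box, avoiding 2 in any single one — so 109 is tight.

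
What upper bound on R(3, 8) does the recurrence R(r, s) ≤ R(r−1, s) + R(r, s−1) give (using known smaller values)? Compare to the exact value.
R(3, 8) ≤ R(2, 8) + R(3, 7) = 8 + 23 = 31; exact value R(3, 8) = 28.

The Erdős–Szekeres recurrence R(r, s) ≤ R(r−1, s) + R(r, s−1) applied to (r, s) = (3, 8) gives
  R(3, 8) ≤ R(2, 8) + R(3, 7) = 8 + 23 = 31.
(Recall R(2, k) = k and R is symmetric.) The recurrence is not tight here (it gives 31, but the exact value is R(3, 8) = 28); the tight upper bound requires a sharper argument than the simple recurrence, combined with a lower-bound construction on K_{27}.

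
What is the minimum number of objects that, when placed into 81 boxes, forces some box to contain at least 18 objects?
n = (18 − 1)·81 + 1 = 1378

By the generalised pigeonhole principle, to guarantee some box contains ≥ r objects we need more than (r − 1) · k objects total. Threshold: n = (r − 1) · k + 1. With r = 18 and k = 81: n = 17 · 81 + 1 = 1377 + 1 = 1378. For n = 1377 = 17 · 81, we can put exactly 17 objects in every box, avoiding 18 in any single one — so 1378 is tight.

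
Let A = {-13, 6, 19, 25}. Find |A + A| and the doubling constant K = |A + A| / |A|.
K = |A + A| / |A| = 9/4

Enumerate A + A = {a + b : a, b ∈ A}. With |A| = 4, there are |A|^2 = 16 ordered sum pairs; collecting distinct values, A + A = {-26, -7, 6, 12, 25, 31, 38, 44, 50}, so |A + A| = 9. Thus K = 9/4. For comparison, the minimum possible |A + A| over all 4-element sets is 2·4 − 1 = 7 (so min K = 7/4), attained only by arithmetic progressions.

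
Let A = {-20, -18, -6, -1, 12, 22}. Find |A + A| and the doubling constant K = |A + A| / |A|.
K = |A + A| / |A| = 21/6 = 7/2

Enumerate A + A = {a + b : a, b ∈ A}. With |A| = 6, there are |A|^2 = 36 ordered sum pairs; collecting distinct values, A + A = {-40, -38, -36, -26, -24, -21, -19, -12, -8, -7, -6, -2, 2, 4, 6, 11, 16, 21, 24, 34, 44}, so |A + A| = 21. Thus K = 21/6 = 7/2. For comparison, the minimum possible |A + A| over all 6-element sets is 2·6 − 1 = 11 (so min K = 11/6), attained only by arithmetic progressions.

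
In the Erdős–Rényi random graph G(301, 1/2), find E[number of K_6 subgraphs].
E[# K_6] = C(301, 6) · (1/2)^C(6, 2) = 982405684260 / 2^15 = 245601421065/8192 ≈ 29980642.219849

For each 6-subset S of vertices (there are C(301, 6) = 982405684260 such S), let X_S = 1 if S induces a K_6 (all C(6, 2) = 15 edges present). Then P(X_S = 1) = (1/2)^15 = 1/32768. By linearity of expectation, E[# K_6] = C(301, 6) · (1/2)^15 = 982405684260 / 32768 = 245601421065/8192 ≈ 29980642.219849.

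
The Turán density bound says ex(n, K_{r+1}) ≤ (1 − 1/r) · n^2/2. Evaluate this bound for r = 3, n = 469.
Turán density bound = (2/3) · 469^2/2 = 219961/3 ≈ 73320.3333

Turán's theorem: ex(n, K_{r+1}) is achieved by the complete r-partite Turán graph T(n, r) with parts as balanced as possible, and is at most (1 − 1/r) · n^2/2. For r = 3, n = 469: the density bound is (2/3) · 219961/2 = 219961/3 ≈ 73320.3333. The integer-valued extremum is e(T(469, 3)) = 73320, which is strictly less than the density bound 219961/3 since 3 ∤ 469 (the parts of T(469, 3) cannot all be equal).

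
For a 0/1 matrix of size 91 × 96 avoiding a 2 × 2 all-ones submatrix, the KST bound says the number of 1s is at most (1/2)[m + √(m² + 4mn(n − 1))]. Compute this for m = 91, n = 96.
z(91, 96; 2, 2) ≤ (1/2)[91 + √(91² + 4·91·96·95)] = (1/2)[91 + √3327961] = 957.635

Kővári–Sós–Turán: let r_1, ..., r_91 be the row sums and z = Σ r_i the total number of 1s. Each pair of columns can share at most one row with both entries 1 (else a 2×2 all-ones block appears), so Σ_i C(r_i, 2) ≤ C(96, 2) = 4560. By convexity Σ_i C(r_i, 2) ≥ 91·C(z/91, 2) = z(z − 91)/(2·91), giving z² − 91z − 91·96·95 ≤ 0 and hence z ≤ (1/2)[91 + √(8281 + 4·829920)] = (1/2)[91 + √3327961] ≈ (1/2)(91 + 1824.27) = 957.635.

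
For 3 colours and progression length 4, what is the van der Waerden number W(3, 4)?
W(3, 4) = 293

W(3, 4) = 293. The lower bound W(3, 4) > 292 comes from an explicit good 3-colouring of [1, 292]; the upper bound W(3, 4) ≤ 293 was verified by exhaustive search over 3-colourings of [1, 293].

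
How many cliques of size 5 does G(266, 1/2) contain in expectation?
E[# K_5] = C(266, 5) · (1/2)^C(5, 2) = 10685804668 / 2^10 = 2671451167/256 ≈ 10435356.121094

For each 5-subset S of vertices (there are C(266, 5) = 10685804668 such S), let X_S = 1 if S induces a K_5 (all C(5, 2) = 10 edges present). Then P(X_S = 1) = (1/2)^10 = 1/1024. By linearity of expectation, E[# K_5] = C(266, 5) · (1/2)^10 = 10685804668 / 1024 = 2671451167/256 ≈ 10435356.121094.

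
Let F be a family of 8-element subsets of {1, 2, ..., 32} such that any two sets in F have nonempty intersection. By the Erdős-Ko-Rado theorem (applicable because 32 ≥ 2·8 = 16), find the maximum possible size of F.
max |F| = C(31, 7) = 2629575

Erdős-Ko-Rado (1961): when n ≥ 2k, max |F| = C(n−1, k−1). The bound is attained by the star {A : i ∈ A} for any fixed i ∈ [n]. Here C(32−1, 8−1) = C(31, 7) = 2629575.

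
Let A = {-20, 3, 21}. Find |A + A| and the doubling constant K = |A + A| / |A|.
K = |A + A| / |A| = 6/3 = 2

Enumerate A + A = {a + b : a, b ∈ A}. With |A| = 3, there are |A|^2 = 9 ordered sum pairs; collecting distinct values, A + A = {-40, -17, 1, 6, 24, 42}, so |A + A| = 6. Thus K = 6/3 = 2. For comparison, the minimum possible |A + A| over all 3-element sets is 2·3 − 1 = 5 (so min K = 5/3), attained only by arithmetic progressions.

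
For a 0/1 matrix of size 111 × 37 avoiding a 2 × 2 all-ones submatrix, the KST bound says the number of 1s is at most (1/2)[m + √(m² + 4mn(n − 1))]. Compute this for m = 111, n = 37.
z(111, 37; 2, 2) ≤ (1/2)[111 + √(111² + 4·111·37·36)] = (1/2)[111 + √603729] = 444

Kővári–Sós–Turán: let r_1, ..., r_111 be the row sums and z = Σ r_i the total number of 1s. Each pair of columns can share at most one row with both entries 1 (else a 2×2 all-ones block appears), so Σ_i C(r_i, 2) ≤ C(37, 2) = 666. By convexity Σ_i C(r_i, 2) ≥ 111·C(z/111, 2) = z(z − 111)/(2·111), giving z² − 111z − 111·37·36 ≤ 0 and hence z ≤ (1/2)[111 + √(12321 + 4·147852)] = (1/2)[111 + √603729] ≈ (1/2)(111 + 777) = 444.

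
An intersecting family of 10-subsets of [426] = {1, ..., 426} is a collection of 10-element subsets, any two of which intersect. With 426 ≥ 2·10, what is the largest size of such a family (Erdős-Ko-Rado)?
max |F| = C(425, 9) = 1144728032360743325

The Erdős-Ko-Rado theorem states: for n ≥ 2k, an intersecting family of k-subsets of an n-element set has size at most C(n − 1, k − 1), with equality for 'star' families {A ⊆ [n] : |A| = k, i ∈ A} (fix an element i). For n = 426, k = 10: C(425, 9) = 1144728032360743325.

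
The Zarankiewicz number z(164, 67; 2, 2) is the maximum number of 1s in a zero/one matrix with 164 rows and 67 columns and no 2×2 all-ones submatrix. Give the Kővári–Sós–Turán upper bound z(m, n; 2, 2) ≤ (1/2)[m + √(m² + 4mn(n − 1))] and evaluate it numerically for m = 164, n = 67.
z(164, 67; 2, 2) ≤ (1/2)[164 + √(164² + 4·164·67·66)] = (1/2)[164 + √2927728] = 937.5302

Kővári–Sós–Turán: let r_1, ..., r_164 be the row sums and z = Σ r_i the total number of 1s. Each pair of columns can share at most one row with both entries 1 (else a 2×2 all-ones block appears), so Σ_i C(r_i, 2) ≤ C(67, 2) = 2211. By convexity Σ_i C(r_i, 2) ≥ 164·C(z/164, 2) = z(z − 164)/(2·164), giving z² − 164z − 164·67·66 ≤ 0 and hence z ≤ (1/2)[164 + √(26896 + 4·725208)] = (1/2)[164 + √2927728] ≈ (1/2)(164 + 1711.0605) = 937.5302.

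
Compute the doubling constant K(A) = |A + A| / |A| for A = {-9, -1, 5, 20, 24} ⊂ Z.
K = |A + A| / |A| = 15/5 = 3

Enumerate A + A = {a + b : a, b ∈ A}. With |A| = 5, there are |A|^2 = 25 ordered sum pairs; collecting distinct values, A + A = {-18, -10, -4, -2, 4, 10, 11, 15, 19, 23, 25, 29, 40, 44, 48}, so |A + A| = 15. Thus K = 15/5 = 3. For comparison, the minimum possible |A + A| over all 5-element sets is 2·5 − 1 = 9 (so min K = 9/5), attained only by arithmetic progressions.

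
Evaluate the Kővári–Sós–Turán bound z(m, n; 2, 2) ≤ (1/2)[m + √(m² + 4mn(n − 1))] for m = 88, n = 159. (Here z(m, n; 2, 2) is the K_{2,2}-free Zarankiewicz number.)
z(88, 159; 2, 2) ≤ (1/2)[88 + √(88² + 4·88·159·158)] = (1/2)[88 + √8850688] = 1531.5053

Kővári–Sós–Turán: let r_1, ..., r_88 be the row sums and z = Σ r_i the total number of 1s. Each pair of columns can share at most one row with both entries 1 (else a 2×2 all-ones block appears), so Σ_i C(r_i, 2) ≤ C(159, 2) = 12561. By convexity Σ_i C(r_i, 2) ≥ 88·C(z/88, 2) = z(z − 88)/(2·88), giving z² − 88z − 88·159·158 ≤ 0 and hence z ≤ (1/2)[88 + √(7744 + 4·2210736)] = (1/2)[88 + √8850688] ≈ (1/2)(88 + 2975.0106) = 1531.5053.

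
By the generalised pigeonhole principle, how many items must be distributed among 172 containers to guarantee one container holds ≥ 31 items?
n = (31 − 1)·172 + 1 = 5161

By the generalised pigeonhole principle, to guarantee some box contains ≥ r objects we need more than (r − 1) · k objects total. Threshold: n = (r − 1) · k + 1. With r = 31 and k = 172: n = 30 · 172 + 1 = 5160 + 1 = 5161. For n = 5160 = 30 · 172, we can put exactly 30 objects in every box, avoiding 31 in any single one — so 5161 is tight.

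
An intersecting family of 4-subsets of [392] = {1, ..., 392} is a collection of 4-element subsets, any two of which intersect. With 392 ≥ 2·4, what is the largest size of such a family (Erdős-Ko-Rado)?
max |F| = C(391, 3) = 9886435

The Erdős-Ko-Rado theorem states: for n ≥ 2k, an intersecting family of k-subsets of an n-element set has size at most C(n − 1, k − 1), with equality for 'star' families {A ⊆ [n] : |A| = k, i ∈ A} (fix an element i). For n = 392, k = 4: C(391, 3) = 9886435.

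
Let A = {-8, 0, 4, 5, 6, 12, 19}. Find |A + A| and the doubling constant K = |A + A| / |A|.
K = |A + A| / |A| = 23/7

Enumerate A + A = {a + b : a, b ∈ A}. With |A| = 7, there are |A|^2 = 49 ordered sum pairs; collecting distinct values, A + A = {-16, -8, -4, -3, -2, 0, 4, 5, 6, 8, 9, 10, 11, 12, 16, 17, 18, 19, 23, 24, 25, 31, 38}, so |A + A| = 23. Thus K = 23/7. For comparison, the minimum possible |A + A| over all 7-element sets is 2·7 − 1 = 13 (so min K = 13/7), attained only by arithmetic progressions.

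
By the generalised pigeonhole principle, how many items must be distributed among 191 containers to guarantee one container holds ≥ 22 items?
n = (22 − 1)·191 + 1 = 4012

By the generalised pigeonhole principle, to guarantee some box contains ≥ r objects we need more than (r − 1) · k objects total. Threshold: n = (r − 1) · k + 1. With r = 22 and k = 191: n = 21 · 191 + 1 = 4011 + 1 = 4012. For n = 4011 = 21 · 191, we can put exactly 21 objects in every box, avoiding 22 in any single one — so 4012 is tight.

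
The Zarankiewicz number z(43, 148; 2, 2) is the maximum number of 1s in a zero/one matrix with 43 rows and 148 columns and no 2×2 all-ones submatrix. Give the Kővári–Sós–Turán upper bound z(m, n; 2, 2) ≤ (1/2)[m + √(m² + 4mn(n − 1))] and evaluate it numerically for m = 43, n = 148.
z(43, 148; 2, 2) ≤ (1/2)[43 + √(43² + 4·43·148·147)] = (1/2)[43 + √3743881] = 988.9556

Kővári–Sós–Turán: let r_1, ..., r_43 be the row sums and z = Σ r_i the total number of 1s. Each pair of columns can share at most one row with both entries 1 (else a 2×2 all-ones block appears), so Σ_i C(r_i, 2) ≤ C(148, 2) = 10878. By convexity Σ_i C(r_i, 2) ≥ 43·C(z/43, 2) = z(z − 43)/(2·43), giving z² − 43z − 43·148·147 ≤ 0 and hence z ≤ (1/2)[43 + √(1849 + 4·935508)] = (1/2)[43 + √3743881] ≈ (1/2)(43 + 1934.9111) = 988.9556.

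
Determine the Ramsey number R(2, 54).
R(2, 54) = 54

R(2, k) = k for all k ≥ 2: in a 2-colouring of K_k, either some edge is red (a red K_2) or all edges are blue (a blue K_k). And K_{53} coloured all-blue has no blue K_54, so R(2, 54) > 53. Hence R(2, 54) = 54.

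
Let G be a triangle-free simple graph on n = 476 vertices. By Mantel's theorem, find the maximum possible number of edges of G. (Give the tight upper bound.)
ex(476, K_3) = ⌊476^2/4⌋ = 56644

Mantel (1907): a triangle-free graph on n vertices has at most ⌊n^2/4⌋ edges, with equality for the complete bipartite graph K_{⌊n/2⌋, ⌈n/2⌉}. For n = 476: ⌊476^2/4⌋ = ⌊226576/4⌋ = 56644. The extremal graph is K_{238, 238}, which has 238·238 = 56644 edges.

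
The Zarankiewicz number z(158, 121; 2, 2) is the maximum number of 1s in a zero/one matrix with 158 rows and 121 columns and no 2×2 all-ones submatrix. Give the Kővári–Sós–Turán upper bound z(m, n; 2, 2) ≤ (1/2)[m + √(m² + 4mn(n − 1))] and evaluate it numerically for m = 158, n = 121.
z(158, 121; 2, 2) ≤ (1/2)[158 + √(158² + 4·158·121·120)] = (1/2)[158 + √9201604] = 1595.7073

Kővári–Sós–Turán: let r_1, ..., r_158 be the row sums and z = Σ r_i the total number of 1s. Each pair of columns can share at most one row with both entries 1 (else a 2×2 all-ones block appears), so Σ_i C(r_i, 2) ≤ C(121, 2) = 7260. By convexity Σ_i C(r_i, 2) ≥ 158·C(z/158, 2) = z(z − 158)/(2·158), giving z² − 158z − 158·121·120 ≤ 0 and hence z ≤ (1/2)[158 + √(24964 + 4·2294160)] = (1/2)[158 + √9201604] ≈ (1/2)(158 + 3033.4146) = 1595.7073.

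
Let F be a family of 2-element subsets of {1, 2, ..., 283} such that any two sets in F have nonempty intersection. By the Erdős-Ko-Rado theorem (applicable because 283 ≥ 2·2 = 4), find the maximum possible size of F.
max |F| = C(282, 1) = 282

Erdős-Ko-Rado (1961): when n ≥ 2k, max |F| = C(n−1, k−1). The bound is attained by the star {A : i ∈ A} for any fixed i ∈ [n]. Here C(283−1, 2−1) = C(282, 1) = 282.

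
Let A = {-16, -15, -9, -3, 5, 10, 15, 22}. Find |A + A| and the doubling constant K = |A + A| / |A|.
K = |A + A| / |A| = 31/8

Enumerate A + A = {a + b : a, b ∈ A}. With |A| = 8, there are |A|^2 = 64 ordered sum pairs; collecting distinct values, A + A = {-32, -31, -30, -25, -24, -19, -18, -12, -11, -10, -6, -5, -4, -1, 0, 1, 2, 6, 7, 10, 12, 13, 15, 19, 20, 25, 27, 30, 32, 37, 44}, so |A + A| = 31. Thus K = 31/8. For comparison, the minimum possible |A + A| over all 8-element sets is 2·8 − 1 = 15 (so min K = 15/8), attained only by arithmetic progressions.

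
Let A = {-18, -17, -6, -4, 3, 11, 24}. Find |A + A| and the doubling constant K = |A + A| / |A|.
K = |A + A| / |A| = 26/7

Enumerate A + A = {a + b : a, b ∈ A}. With |A| = 7, there are |A|^2 = 49 ordered sum pairs; collecting distinct values, A + A = {-36, -35, -34, -24, -23, -22, -21, -15, -14, -12, -10, -8, -7, -6, -3, -1, 5, 6, 7, 14, 18, 20, 22, 27, 35, 48}, so |A + A| = 26. Thus K = 26/7. For comparison, the minimum possible |A + A| over all 7-element sets is 2·7 − 1 = 13 (so min K = 13/7), attained only by arithmetic progressions.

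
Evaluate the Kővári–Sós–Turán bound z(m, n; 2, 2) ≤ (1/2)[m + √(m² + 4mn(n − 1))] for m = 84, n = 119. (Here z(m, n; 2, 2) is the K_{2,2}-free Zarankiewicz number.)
z(84, 119; 2, 2) ≤ (1/2)[84 + √(84² + 4·84·119·118)] = (1/2)[84 + √4725168] = 1128.8726

Kővári–Sós–Turán: let r_1, ..., r_84 be the row sums and z = Σ r_i the total number of 1s. Each pair of columns can share at most one row with both entries 1 (else a 2×2 all-ones block appears), so Σ_i C(r_i, 2) ≤ C(119, 2) = 7021. By convexity Σ_i C(r_i, 2) ≥ 84·C(z/84, 2) = z(z − 84)/(2·84), giving z² − 84z − 84·119·118 ≤ 0 and hence z ≤ (1/2)[84 + √(7056 + 4·1179528)] = (1/2)[84 + √4725168] ≈ (1/2)(84 + 2173.7452) = 1128.8726.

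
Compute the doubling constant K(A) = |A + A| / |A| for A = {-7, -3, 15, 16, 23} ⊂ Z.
K = |A + A| / |A| = 15/5 = 3

Enumerate A + A = {a + b : a, b ∈ A}. With |A| = 5, there are |A|^2 = 25 ordered sum pairs; collecting distinct values, A + A = {-14, -10, -6, 8, 9, 12, 13, 16, 20, 30, 31, 32, 38, 39, 46}, so |A + A| = 15. Thus K = 15/5 = 3. For comparison, the minimum possible |A + A| over all 5-element sets is 2·5 − 1 = 9 (so min K = 9/5), attained only by arithmetic progressions.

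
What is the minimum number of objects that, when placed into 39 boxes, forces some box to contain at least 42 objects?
n = (42 − 1)·39 + 1 = 1600

By the generalised pigeonhole principle, to guarantee some box contains ≥ r objects we need more than (r − 1) · k objects total. Threshold: n = (r − 1) · k + 1. With r = 42 and k = 39: n = 41 · 39 + 1 = 1599 + 1 = 1600. For n = 1599 = 41 · 39, we can put exactly 41 objects in every box, avoiding 42 in any single one — so 1600 is tight.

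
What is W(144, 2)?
W(144, 2) = 144 + 1 = 145

A 2-term AP is any pair of integers, so a monochromatic 2-AP exists iff some colour is used at least twice. With 144 colours, the colouring i ↦ i on {1, ..., 144} uses each colour once, avoiding any monochromatic pair, so W(144, 2) > 144. For {1, ..., 145}, pigeonhole forces two integers of the same colour, which form a monochromatic 2-AP. Hence W(144, 2) = 145.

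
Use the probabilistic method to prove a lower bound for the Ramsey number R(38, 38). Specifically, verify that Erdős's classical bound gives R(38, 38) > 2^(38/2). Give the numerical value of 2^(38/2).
2^(38/2) = 524288; so R(38, 38) > 524288

Colour each edge of K_n uniformly at random with red/blue. The expected number of monochromatic K_38 is C(n, 38) · 2 · 2^(−C(38,2)). If C(n, 38) · 2^(1 − C(38,2)) < 1, then with positive probability no monochromatic K_38 exists, so R(38, 38) > n. The standard estimate C(n, 38) ≤ n^38/38! shows this inequality holds whenever n ≤ 2^(38/2) (since 38! · 2^(C(38,2) − 1) > 2^(38^2/2) ≥ n^38). Hence R(38, 38) > 2^(38/2) = 524288.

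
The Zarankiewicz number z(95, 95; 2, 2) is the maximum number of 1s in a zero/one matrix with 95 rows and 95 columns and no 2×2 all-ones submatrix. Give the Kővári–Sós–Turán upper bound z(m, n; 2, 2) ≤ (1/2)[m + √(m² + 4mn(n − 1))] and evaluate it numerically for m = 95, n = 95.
z(95, 95; 2, 2) ≤ (1/2)[95 + √(95² + 4·95·95·94)] = (1/2)[95 + √3402425] = 969.7832

Kővári–Sós–Turán: let r_1, ..., r_95 be the row sums and z = Σ r_i the total number of 1s. Each pair of columns can share at most one row with both entries 1 (else a 2×2 all-ones block appears), so Σ_i C(r_i, 2) ≤ C(95, 2) = 4465. By convexity Σ_i C(r_i, 2) ≥ 95·C(z/95, 2) = z(z − 95)/(2·95), giving z² − 95z − 95·95·94 ≤ 0 and hence z ≤ (1/2)[95 + √(9025 + 4·848350)] = (1/2)[95 + √3402425] ≈ (1/2)(95 + 1844.5663) = 969.7832.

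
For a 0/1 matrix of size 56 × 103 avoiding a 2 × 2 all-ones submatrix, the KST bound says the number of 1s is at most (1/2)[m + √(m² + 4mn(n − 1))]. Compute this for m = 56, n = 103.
z(56, 103; 2, 2) ≤ (1/2)[56 + √(56² + 4·56·103·102)] = (1/2)[56 + √2356480] = 795.5415

Kővári–Sós–Turán: let r_1, ..., r_56 be the row sums and z = Σ r_i the total number of 1s. Each pair of columns can share at most one row with both entries 1 (else a 2×2 all-ones block appears), so Σ_i C(r_i, 2) ≤ C(103, 2) = 5253. By convexity Σ_i C(r_i, 2) ≥ 56·C(z/56, 2) = z(z − 56)/(2·56), giving z² − 56z − 56·103·102 ≤ 0 and hence z ≤ (1/2)[56 + √(3136 + 4·588336)] = (1/2)[56 + √2356480] ≈ (1/2)(56 + 1535.0831) = 795.5415.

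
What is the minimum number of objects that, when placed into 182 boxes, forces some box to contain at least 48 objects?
n = (48 − 1)·182 + 1 = 8555

By the generalised pigeonhole principle, to guarantee some box contains ≥ r objects we need more than (r − 1) · k objects total. Threshold: n = (r − 1) · k + 1. With r = 48 and k = 182: n = 47 · 182 + 1 = 8554 + 1 = 8555. For n = 8554 = 47 · 182, we can put exactly 47 objects in every box, avoiding 48 in any single one — so 8555 is tight.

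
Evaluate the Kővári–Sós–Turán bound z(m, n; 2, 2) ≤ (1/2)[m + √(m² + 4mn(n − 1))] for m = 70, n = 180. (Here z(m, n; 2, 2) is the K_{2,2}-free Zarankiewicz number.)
z(70, 180; 2, 2) ≤ (1/2)[70 + √(70² + 4·70·180·179)] = (1/2)[70 + √9026500] = 1537.2067

Kővári–Sós–Turán: let r_1, ..., r_70 be the row sums and z = Σ r_i the total number of 1s. Each pair of columns can share at most one row with both entries 1 (else a 2×2 all-ones block appears), so Σ_i C(r_i, 2) ≤ C(180, 2) = 16110. By convexity Σ_i C(r_i, 2) ≥ 70·C(z/70, 2) = z(z − 70)/(2·70), giving z² − 70z − 70·180·179 ≤ 0 and hence z ≤ (1/2)[70 + √(4900 + 4·2255400)] = (1/2)[70 + √9026500] ≈ (1/2)(70 + 3004.4134) = 1537.2067.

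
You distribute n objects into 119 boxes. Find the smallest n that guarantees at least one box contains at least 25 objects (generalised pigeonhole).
n = (25 − 1)·119 + 1 = 2857

By the generalised pigeonhole principle, to guarantee some box contains ≥ r objects we need more than (r − 1) · k objects total. Threshold: n = (r − 1) · k + 1. With r = 25 and k = 119: n = 24 · 119 + 1 = 2856 + 1 = 2857. For n = 2856 = 24 · 119, we can put exactly 24 objects in every box, avoiding 25 in any single one — so 2857 is tight.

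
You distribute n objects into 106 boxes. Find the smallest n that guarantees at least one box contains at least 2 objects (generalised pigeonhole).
n = (2 − 1)·106 + 1 = 107

By the generalised pigeonhole principle, to guarantee some box contains ≥ r objects we need more than (r − 1) · k objects total. Threshold: n = (r − 1) · k + 1. With r = 2 and k = 106: n = 1 · 106 + 1 = 106 + 1 = 107. For n = 106 = 1 · 106, we can put exactly 1 objects in every box, avoiding 2 in any single one — so 107 is tight.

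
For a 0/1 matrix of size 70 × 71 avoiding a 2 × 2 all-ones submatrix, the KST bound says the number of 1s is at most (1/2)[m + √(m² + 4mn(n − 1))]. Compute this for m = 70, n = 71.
z(70, 71; 2, 2) ≤ (1/2)[70 + √(70² + 4·70·71·70)] = (1/2)[70 + √1396500] = 625.868

Kővári–Sós–Turán: let r_1, ..., r_70 be the row sums and z = Σ r_i the total number of 1s. Each pair of columns can share at most one row with both entries 1 (else a 2×2 all-ones block appears), so Σ_i C(r_i, 2) ≤ C(71, 2) = 2485. By convexity Σ_i C(r_i, 2) ≥ 70·C(z/70, 2) = z(z − 70)/(2·70), giving z² − 70z − 70·71·70 ≤ 0 and hence z ≤ (1/2)[70 + √(4900 + 4·347900)] = (1/2)[70 + √1396500] ≈ (1/2)(70 + 1181.736) = 625.868.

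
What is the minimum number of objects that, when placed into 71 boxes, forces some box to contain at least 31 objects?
n = (31 − 1)·71 + 1 = 2131

By the generalised pigeonhole principle, to guarantee some box contains ≥ r objects we need more than (r − 1) · k objects total. Threshold: n = (r − 1) · k + 1. With r = 31 and k = 71: n = 30 · 71 + 1 = 2130 + 1 = 2131. For n = 2130 = 30 · 71, we can put exactly 30 objects in every box, avoiding 31 in any single one — so 2131 is tight.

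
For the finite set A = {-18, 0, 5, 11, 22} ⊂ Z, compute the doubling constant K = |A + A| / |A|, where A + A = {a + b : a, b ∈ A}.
K = |A + A| / |A| = 14/5

Enumerate A + A = {a + b : a, b ∈ A}. With |A| = 5, there are |A|^2 = 25 ordered sum pairs; collecting distinct values, A + A = {-36, -18, -13, -7, 0, 4, 5, 10, 11, 16, 22, 27, 33, 44}, so |A + A| = 14. Thus K = 14/5. For comparison, the minimum possible |A + A| over all 5-element sets is 2·5 − 1 = 9 (so min K = 9/5), attained only by arithmetic progressions.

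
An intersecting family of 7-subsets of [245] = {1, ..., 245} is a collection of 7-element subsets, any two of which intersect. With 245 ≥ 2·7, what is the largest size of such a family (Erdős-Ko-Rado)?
max |F| = C(244, 6) = 275489565912

Erdős-Ko-Rado (1961): when n ≥ 2k, max |F| = C(n−1, k−1). The bound is attained by the star {A : i ∈ A} for any fixed i ∈ [n]. Here C(245−1, 7−1) = C(244, 6) = 275489565912.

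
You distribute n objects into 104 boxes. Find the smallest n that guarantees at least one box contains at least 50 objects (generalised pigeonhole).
n = (50 − 1)·104 + 1 = 5097

By the generalised pigeonhole principle, to guarantee some box contains ≥ r objects we need more than (r − 1) · k objects total. Threshold: n = (r − 1) · k + 1. With r = 50 and k = 104: n = 49 · 104 + 1 = 5096 + 1 = 5097. For n = 5096 = 49 · 104, we can put exactly 49 objects in every box, avoiding 50 in any single one — so 5097 is tight.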